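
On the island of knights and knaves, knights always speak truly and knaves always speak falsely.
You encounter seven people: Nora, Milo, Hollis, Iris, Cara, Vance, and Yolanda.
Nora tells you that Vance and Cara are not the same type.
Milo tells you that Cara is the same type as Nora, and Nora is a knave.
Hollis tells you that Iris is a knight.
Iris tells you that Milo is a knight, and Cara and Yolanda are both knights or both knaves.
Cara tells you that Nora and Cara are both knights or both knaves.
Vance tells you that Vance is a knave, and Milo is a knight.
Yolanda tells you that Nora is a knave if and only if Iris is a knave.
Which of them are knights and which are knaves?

Nora is a knight, so "Vance and Cara are not the same type" must be true — and it is.
Milo (knave): "Cara is the same type as Nora, and Nora is a knave" — False. ✓
Since Hollis is a knave, "Iris is a knight" needs to be False, which holds.
Iris is a knave; "Milo is a knight, and Cara and Yolanda are both knights or both knaves" is False, as required.
Cara is a knight, and the claim "Nora and Cara are both knights or both knaves" is indeed true.
Vance is a knave, and the claim "Vance is a knave, and Milo is a knight" is indeed False.
Yolanda is a knave, so "Nora is a knave if and only if Iris is a knave" must be False — and it is.

Knights: Nora and Cara. Knaves: Milo, Hollis, Iris, Vance, and Yolanda.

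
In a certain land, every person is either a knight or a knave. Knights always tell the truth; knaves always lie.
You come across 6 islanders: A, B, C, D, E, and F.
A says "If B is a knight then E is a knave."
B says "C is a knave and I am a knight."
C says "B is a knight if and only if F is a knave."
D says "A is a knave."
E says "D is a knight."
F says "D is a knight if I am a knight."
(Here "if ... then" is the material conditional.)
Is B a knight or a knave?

B is a knight.

Consistent assignments: {A=knave, B=knight, C=knave, D=knight, E=knight, F=knight}
In every consistent assignment, B is a knight.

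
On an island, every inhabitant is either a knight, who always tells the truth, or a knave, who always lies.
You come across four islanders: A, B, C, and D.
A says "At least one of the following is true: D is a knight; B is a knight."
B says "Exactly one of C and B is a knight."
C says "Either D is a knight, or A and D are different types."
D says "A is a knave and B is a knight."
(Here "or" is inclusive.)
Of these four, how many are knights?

0

The unique consistent assignment is A=knave, B=knave, C=knave, D=knave.
That has 0 knights.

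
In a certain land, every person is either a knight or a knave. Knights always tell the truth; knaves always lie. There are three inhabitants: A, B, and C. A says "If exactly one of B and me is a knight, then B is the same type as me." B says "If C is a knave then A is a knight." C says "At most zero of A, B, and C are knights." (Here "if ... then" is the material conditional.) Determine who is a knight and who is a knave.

Knights: A and B. Knaves: C.

As a knight, A's statement "if exactly one of B and me is a knight, then B is the same type as me" should be true; it is.
B is a knight, and the claim "if C is a knave then A is a knight" is indeed true.
Since C is a knave, "at most zero of A, B, and C are knights" needs to be false, which holds.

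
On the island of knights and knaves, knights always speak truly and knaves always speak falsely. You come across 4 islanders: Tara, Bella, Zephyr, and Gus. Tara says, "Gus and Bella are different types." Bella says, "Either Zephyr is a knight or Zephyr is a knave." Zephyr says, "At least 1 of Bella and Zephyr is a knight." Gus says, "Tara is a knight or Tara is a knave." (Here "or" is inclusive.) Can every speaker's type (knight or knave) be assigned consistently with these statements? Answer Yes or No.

One consistent assignment: Tara=knave, Bella=knight, Zephyr=knight, Gus=knight.

Yes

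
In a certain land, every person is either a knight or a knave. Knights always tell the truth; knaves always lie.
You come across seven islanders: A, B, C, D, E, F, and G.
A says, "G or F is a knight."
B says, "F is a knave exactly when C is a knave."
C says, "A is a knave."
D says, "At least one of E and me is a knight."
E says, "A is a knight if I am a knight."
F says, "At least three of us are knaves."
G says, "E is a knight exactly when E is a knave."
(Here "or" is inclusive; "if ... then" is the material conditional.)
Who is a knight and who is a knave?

A is a knight, B is a knave, C is a knave, D is a knight, E is a knight, F is a knight, and G is a knave.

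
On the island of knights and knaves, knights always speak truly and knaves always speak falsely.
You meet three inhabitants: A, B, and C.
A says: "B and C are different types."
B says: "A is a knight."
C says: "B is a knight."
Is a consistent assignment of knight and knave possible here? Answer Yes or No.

Yes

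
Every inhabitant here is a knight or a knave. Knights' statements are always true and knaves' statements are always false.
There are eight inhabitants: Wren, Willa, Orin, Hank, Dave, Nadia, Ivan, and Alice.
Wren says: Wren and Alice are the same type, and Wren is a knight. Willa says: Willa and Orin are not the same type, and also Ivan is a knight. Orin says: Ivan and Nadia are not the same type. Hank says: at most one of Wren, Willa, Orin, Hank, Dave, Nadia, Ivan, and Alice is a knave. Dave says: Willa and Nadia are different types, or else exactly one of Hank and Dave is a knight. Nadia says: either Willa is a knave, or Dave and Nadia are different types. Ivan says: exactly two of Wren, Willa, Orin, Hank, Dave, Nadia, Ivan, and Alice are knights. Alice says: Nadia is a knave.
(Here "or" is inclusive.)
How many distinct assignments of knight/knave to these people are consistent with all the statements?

1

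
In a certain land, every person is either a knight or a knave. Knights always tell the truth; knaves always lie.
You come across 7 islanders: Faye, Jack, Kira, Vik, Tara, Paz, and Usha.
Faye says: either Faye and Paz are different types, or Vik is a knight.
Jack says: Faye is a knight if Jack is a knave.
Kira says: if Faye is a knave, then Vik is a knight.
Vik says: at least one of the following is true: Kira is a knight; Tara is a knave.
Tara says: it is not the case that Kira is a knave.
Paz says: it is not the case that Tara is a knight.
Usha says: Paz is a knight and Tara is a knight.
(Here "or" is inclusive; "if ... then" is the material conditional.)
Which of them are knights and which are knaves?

Faye is a knight, Jack is a knight, Kira is a knight, Vik is a knight, Tara is a knight, Paz is a knave, and Usha is a knave.

Since Faye is a knight, "either Faye and Paz are different types, or Vik is a knight" needs to be true, which holds.
Jack is a knight, so "Faye is a knight if Jack is a knave" must be true — and it is.
Kira is a knight, and the claim "if Faye is a knave, then Vik is a knight" is indeed true.
As a knight, Vik's statement "at least one of the following is true: Kira is a knight; Tara is a knave" should be true; it is.
Tara is a knight, so "it is not the case that Kira is a knave" must be true — and it is.
Paz is a knave, and the claim "it is not the case that Tara is a knight" is indeed false.
As a knave, Usha's statement "Paz is a knight and Tara is a knight" should be false; it is.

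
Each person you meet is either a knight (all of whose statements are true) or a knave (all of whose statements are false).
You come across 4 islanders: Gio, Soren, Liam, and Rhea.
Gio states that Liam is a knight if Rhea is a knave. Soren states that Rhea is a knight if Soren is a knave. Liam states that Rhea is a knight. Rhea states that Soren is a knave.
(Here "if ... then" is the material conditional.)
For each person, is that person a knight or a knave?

Gio is a knave, and the claim "Liam is a knight if Rhea is a knave" is indeed False.
Soren is a knight; "Rhea is a knight if Soren is a knave" is true, as required.
Liam is a knave, so "Rhea is a knight" must be False — and it is.
Rhea (knave): "Soren is a knave" — False. ✓

Gio is a knave, Soren is a knight, Liam is a knave, and Rhea is a knave.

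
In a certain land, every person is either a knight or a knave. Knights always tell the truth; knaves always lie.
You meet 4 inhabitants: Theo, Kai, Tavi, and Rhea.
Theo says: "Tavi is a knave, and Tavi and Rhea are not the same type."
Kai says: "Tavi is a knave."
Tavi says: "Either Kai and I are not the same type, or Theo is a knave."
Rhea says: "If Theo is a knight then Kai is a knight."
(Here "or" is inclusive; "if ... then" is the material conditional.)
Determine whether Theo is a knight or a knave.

Theo is a knave.

Consistent assignments: {Theo=knave, Kai=knave, Tavi=knight, Rhea=knight}
In every consistent assignment, Theo is a knave.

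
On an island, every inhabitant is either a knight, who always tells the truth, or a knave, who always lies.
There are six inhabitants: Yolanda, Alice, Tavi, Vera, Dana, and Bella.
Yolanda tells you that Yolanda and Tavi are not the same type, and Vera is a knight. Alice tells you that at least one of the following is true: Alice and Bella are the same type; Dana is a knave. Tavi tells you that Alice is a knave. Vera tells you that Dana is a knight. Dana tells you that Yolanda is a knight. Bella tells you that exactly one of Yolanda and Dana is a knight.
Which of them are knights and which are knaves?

Yolanda is a knave, so "Yolanda and Tavi are not the same type, and Vera is a knight" must be false — and it is.
Alice is a knight, so "at least one of the following is true: Alice and Bella are the same type; Dana is a knave" must be true — and it is.
Tavi is a knave, so "Alice is a knave" must be false — and it is.
Since Vera is a knave, "Dana is a knight" needs to be false, which holds.
Dana is a knave, so "Yolanda is a knight" must be false — and it is.
Bella (knave): "exactly one of Yolanda and Dana is a knight" — false. ✓

Yolanda is a knave, Alice is a knight, Tavi is a knave, Vera is a knave, Dana is a knave, and Bella is a knave.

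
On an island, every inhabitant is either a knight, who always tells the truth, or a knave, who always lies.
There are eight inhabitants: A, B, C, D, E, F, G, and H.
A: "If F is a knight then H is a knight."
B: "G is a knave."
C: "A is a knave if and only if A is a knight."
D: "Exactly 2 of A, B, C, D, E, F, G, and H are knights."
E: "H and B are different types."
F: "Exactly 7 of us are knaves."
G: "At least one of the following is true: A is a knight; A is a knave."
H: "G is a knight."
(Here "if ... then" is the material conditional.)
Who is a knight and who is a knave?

A is a knight; "if F is a knight then H is a knight" is true, as required.
As a knave, B's statement "G is a knave" should be false; it is.
As a knave, C's statement "A is a knave if and only if A is a knight" should be false; it is.
D (knave): "exactly 2 of A, B, C, D, E, F, G, and H are knights" — false. ✓
Since E is a knight, "H and B are different types" needs to be true, which holds.
Since F is a knave, "exactly 7 of us are knaves" needs to be false, which holds.
G is a knight, so "at least one of the following is true: A is a knight; A is a knave" must be true — and it is.
H (knight): "G is a knight" — true. ✓

A is a knight, B is a knave, C is a knave, D is a knave, E is a knight, F is a knave, G is a knight, and H is a knight.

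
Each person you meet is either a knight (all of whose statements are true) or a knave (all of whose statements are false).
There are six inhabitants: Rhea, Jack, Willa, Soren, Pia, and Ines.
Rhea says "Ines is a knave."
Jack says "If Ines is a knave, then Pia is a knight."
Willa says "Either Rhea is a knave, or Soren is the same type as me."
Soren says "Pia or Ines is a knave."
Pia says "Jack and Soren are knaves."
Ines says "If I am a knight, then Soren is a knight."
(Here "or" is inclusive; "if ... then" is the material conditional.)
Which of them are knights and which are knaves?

Knights: Jack, Willa, Soren, and Ines. Knaves: Rhea and Pia.

Rhea is a knave; "Ines is a knave" is False, as required.
Since Jack is a knight, "if Ines is a knave, then Pia is a knight" needs to be True, which holds.
Since Willa is a knight, "either Rhea is a knave, or Soren is the same type as me" needs to be True, which holds.
Soren (knight): "Pia or Ines is a knave" — True. ✓
Pia (knave): "Jack and Soren are knaves" — False. ✓
Ines (knight): "if I am a knight, then Soren is a knight" — True. ✓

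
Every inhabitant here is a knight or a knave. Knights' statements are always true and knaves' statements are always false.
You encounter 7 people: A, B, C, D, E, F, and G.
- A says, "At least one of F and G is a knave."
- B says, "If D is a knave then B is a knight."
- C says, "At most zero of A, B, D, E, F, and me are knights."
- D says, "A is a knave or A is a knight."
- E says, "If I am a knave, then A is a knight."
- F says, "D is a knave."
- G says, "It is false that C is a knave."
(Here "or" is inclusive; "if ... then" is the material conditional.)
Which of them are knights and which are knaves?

Knights: A, B, D, and E. Knaves: C, F, and G.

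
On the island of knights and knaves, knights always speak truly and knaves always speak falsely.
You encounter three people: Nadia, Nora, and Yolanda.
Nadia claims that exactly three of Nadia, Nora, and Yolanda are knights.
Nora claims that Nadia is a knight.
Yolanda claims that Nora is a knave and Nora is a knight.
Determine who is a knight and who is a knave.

Nadia is a knave, Nora is a knave, and Yolanda is a knave.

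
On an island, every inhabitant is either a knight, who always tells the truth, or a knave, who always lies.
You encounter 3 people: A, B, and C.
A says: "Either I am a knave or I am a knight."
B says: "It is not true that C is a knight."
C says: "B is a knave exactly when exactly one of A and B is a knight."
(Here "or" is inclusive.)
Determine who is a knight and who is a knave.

A is a knight, B is a knave, and C is a knight.

Since A is a knight, "either I am a knave or I am a knight" needs to be True, which holds.
Since B is a knave, "it is not true that C is a knight" needs to be false, which holds.
As a knight, C's statement "B is a knave exactly when exactly one of A and B is a knight" should be True; it is.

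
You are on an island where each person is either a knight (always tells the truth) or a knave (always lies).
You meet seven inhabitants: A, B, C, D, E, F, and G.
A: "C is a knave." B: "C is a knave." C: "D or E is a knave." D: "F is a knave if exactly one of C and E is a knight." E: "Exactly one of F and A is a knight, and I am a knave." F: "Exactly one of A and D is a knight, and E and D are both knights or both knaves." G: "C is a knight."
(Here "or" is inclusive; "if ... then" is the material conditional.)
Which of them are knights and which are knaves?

A is a knave, B is a knave, C is a knight, D is a knight, E is a knave, F is a knave, and G is a knight.

As a knave, A's statement "C is a knave" should be False; it is.
Since B is a knave, "C is a knave" needs to be False, which holds.
C is a knight, and the claim "D or E is a knave" is indeed true.
Since D is a knight, "F is a knave if exactly one of C and E is a knight" needs to be true, which holds.
As a knave, E's statement "exactly one of F and A is a knight, and I am a knave" should be False; it is.
Since F is a knave, "exactly one of A and D is a knight, and E and D are both knights or both knaves" needs to be False, which holds.
G is a knight; "C is a knight" is true, as required.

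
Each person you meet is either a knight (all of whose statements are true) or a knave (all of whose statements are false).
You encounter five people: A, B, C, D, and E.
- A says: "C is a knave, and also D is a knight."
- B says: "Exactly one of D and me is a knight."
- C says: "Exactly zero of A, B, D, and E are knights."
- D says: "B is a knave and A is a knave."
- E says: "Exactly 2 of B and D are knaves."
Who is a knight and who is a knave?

Suppose A is a knight. Then A's statement "C is a knave, and also D is a knight" would have to be true. Checking the 16 ways to assign the others, none is consistent with every speaker.
(For instance, with B=knight, C=knave, D=knave, E=knave, A's claim "C is a knave, and also D is a knight" comes out false where it would need to be true.)
So A must be a knave, making "C is a knave, and also D is a knight" false. Taking A=knave, B=knight, C=knave, D=knave, E=knave, each remaining statement checks out:
  B (knight): "exactly one of D and me is a knight" — true. ✓
  C (knave): "exactly zero of A, B, D, and E are knights" — false. ✓
  D (knave): "B is a knave and A is a knave" — false. ✓
  E (knave): "exactly 2 of B and D are knaves" — false. ✓
This is the unique consistent assignment.

A is a knave, B is a knight, C is a knave, D is a knave, and E is a knave.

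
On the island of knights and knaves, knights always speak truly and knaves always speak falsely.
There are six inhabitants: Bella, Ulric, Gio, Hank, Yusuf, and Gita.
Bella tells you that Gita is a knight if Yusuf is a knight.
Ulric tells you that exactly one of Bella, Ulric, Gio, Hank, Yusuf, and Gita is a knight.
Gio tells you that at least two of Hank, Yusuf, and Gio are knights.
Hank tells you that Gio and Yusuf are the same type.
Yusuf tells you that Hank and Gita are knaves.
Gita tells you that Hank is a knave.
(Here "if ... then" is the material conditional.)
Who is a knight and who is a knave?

Bella is a knight, and the claim "Gita is a knight if Yusuf is a knight" is indeed true.
Ulric (knave): "exactly one of Bella, Ulric, Gio, Hank, Yusuf, and Gita is a knight" — False. ✓
Gio is a knave, so "at least two of Hank, Yusuf, and Gio are knights" must be False — and it is.
Since Hank is a knight, "Gio and Yusuf are the same type" needs to be true, which holds.
Yusuf is a knave, so "Hank and Gita are knaves" must be False — and it is.
As a knave, Gita's statement "Hank is a knave" should be False; it is.

Knights: Bella and Hank. Knaves: Ulric, Gio, Yusuf, and Gita.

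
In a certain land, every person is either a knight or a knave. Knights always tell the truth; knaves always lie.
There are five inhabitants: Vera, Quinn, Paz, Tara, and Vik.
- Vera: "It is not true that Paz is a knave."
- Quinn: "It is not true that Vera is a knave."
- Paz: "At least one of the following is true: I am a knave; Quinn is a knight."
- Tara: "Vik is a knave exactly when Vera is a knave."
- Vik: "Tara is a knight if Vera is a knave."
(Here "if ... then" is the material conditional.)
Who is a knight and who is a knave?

Vera is a knight, Quinn is a knight, Paz is a knight, Tara is a knight, and Vik is a knight.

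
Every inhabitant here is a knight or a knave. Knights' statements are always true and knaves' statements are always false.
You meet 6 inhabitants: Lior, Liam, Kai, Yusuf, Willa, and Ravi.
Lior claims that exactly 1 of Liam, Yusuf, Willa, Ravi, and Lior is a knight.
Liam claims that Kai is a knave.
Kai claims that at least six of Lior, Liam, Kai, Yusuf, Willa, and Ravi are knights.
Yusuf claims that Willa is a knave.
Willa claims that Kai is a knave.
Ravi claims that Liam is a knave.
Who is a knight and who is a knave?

Lior is a knave, Liam is a knight, Kai is a knave, Yusuf is a knave, Willa is a knight, and Ravi is a knave.

Lior is a knave, so "exactly 1 of Liam, Yusuf, Willa, Ravi, and Lior is a knight" must be false — and it is.
Since Liam is a knight, "Kai is a knave" needs to be True, which holds.
As a knave, Kai's statement "at least six of Lior, Liam, Kai, Yusuf, Willa, and Ravi are knights" should be false; it is.
As a knave, Yusuf's statement "Willa is a knave" should be false; it is.
Willa is a knight; "Kai is a knave" is True, as required.
Ravi is a knave; "Liam is a knave" is false, as required.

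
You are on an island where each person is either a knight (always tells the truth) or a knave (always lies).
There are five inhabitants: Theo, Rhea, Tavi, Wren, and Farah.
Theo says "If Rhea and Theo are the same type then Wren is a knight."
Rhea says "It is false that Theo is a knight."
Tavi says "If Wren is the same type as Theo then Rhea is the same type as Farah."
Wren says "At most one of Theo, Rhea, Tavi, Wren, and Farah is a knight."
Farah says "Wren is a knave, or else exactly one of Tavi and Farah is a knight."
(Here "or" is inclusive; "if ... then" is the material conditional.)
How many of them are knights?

3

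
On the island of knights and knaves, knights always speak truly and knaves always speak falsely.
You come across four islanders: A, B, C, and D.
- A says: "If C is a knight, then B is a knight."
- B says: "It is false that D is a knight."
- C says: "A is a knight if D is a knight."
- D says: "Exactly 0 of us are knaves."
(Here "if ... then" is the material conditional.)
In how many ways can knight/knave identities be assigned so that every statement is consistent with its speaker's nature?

Consistent assignments:
  A=knight, B=knight, C=knight, D=knave

1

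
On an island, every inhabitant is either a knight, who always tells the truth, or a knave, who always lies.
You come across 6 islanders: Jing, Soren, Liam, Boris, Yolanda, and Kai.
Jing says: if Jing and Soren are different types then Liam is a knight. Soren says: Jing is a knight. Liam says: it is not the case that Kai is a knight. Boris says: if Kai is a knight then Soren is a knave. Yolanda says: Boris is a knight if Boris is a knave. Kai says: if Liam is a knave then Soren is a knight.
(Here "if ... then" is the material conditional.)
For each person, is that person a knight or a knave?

Jing is a knight, Soren is a knight, Liam is a knave, Boris is a knave, Yolanda is a knave, and Kai is a knight.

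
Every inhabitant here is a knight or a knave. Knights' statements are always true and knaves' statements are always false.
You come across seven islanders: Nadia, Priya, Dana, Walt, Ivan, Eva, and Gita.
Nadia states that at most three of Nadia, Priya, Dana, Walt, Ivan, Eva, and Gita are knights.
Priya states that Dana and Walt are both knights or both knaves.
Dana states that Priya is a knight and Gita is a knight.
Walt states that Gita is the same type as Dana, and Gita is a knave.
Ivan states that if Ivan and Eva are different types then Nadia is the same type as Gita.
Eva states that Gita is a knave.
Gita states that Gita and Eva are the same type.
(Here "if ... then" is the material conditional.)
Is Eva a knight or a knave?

Eva is a knight.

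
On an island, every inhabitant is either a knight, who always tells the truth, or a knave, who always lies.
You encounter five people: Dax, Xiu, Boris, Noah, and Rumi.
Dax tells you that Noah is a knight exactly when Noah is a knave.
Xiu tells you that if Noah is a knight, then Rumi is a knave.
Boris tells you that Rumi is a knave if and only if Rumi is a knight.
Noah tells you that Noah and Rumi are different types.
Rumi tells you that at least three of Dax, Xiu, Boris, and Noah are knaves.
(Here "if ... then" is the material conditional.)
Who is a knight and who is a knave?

Dax (knave): "Noah is a knight exactly when Noah is a knave" — False. ✓
Xiu is a knight; "if Noah is a knight, then Rumi is a knave" is True, as required.
Boris is a knave, and the claim "Rumi is a knave if and only if Rumi is a knight" is indeed False.
Noah (knight): "Noah and Rumi are different types" — True. ✓
Rumi (knave): "at least three of Dax, Xiu, Boris, and Noah are knaves" — False. ✓

Dax is a knave, Xiu is a knight, Boris is a knave, Noah is a knight, and Rumi is a knave.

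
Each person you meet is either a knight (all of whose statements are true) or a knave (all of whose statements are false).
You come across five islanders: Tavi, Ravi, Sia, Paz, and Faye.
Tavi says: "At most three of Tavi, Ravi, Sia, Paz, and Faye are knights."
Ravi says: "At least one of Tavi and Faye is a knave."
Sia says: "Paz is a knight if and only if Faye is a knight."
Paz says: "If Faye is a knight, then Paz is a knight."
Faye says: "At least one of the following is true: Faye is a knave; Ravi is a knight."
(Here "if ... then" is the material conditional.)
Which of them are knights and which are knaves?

Suppose Tavi is a knight. Then Tavi's statement "at most three of Tavi, Ravi, Sia, Paz, and Faye are knights" would have to be true. Checking the 16 ways to assign the others, none is consistent with every speaker.
(For instance, with Ravi=knight, Sia=knight, Paz=knight, Faye=knight, Tavi's claim "at most three of Tavi, Ravi, Sia, Paz, and Faye are knights" comes out false where it would need to be true.)
So Tavi must be a knave, making "at most three of Tavi, Ravi, Sia, Paz, and Faye are knights" false. Taking Tavi=knave, Ravi=knight, Sia=knight, Paz=knight, Faye=knight, each remaining statement checks out:
  Ravi (knight): "at least one of Tavi and Faye is a knave" — true. ✓
  Sia (knight): "Paz is a knight if and only if Faye is a knight" — true. ✓
  Paz (knight): "if Faye is a knight, then Paz is a knight" — true. ✓
  Faye (knight): "at least one of the following is true: Faye is a knave; Ravi is a knight" — true. ✓
This is the unique consistent assignment.

Tavi is a knave, Ravi is a knight, Sia is a knight, Paz is a knight, and Faye is a knight.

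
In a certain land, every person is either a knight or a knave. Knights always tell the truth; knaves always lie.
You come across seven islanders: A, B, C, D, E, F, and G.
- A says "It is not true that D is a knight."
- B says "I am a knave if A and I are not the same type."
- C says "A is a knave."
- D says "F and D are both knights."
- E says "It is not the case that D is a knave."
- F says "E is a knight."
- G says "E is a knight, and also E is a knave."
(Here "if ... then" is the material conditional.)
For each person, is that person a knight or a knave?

A is a knight, so "it is not true that D is a knight" must be True — and it is.
As a knight, B's statement "I am a knave if A and I are not the same type" should be True; it is.
C (knave): "A is a knave" — False. ✓
D is a knave, so "F and D are both knights" must be False — and it is.
As a knave, E's statement "it is not the case that D is a knave" should be False; it is.
F is a knave; "E is a knight" is False, as required.
G is a knave; "E is a knight, and also E is a knave" is False, as required.

Knights: A and B. Knaves: C, D, E, F, and G.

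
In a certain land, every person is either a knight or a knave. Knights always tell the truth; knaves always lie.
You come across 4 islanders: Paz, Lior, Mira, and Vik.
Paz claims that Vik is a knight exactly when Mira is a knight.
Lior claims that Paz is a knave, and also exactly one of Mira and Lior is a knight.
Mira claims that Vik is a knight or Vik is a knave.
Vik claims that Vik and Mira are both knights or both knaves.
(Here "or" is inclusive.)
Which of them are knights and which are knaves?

Paz is a knight; "Vik is a knight exactly when Mira is a knight" is True, as required.
Lior is a knave, and the claim "Paz is a knave, and also exactly one of Mira and Lior is a knight" is indeed False.
Mira is a knight, so "Vik is a knight or Vik is a knave" must be True — and it is.
Since Vik is a knight, "Vik and Mira are both knights or both knaves" needs to be True, which holds.

Paz is a knight, Lior is a knave, Mira is a knight, and Vik is a knight.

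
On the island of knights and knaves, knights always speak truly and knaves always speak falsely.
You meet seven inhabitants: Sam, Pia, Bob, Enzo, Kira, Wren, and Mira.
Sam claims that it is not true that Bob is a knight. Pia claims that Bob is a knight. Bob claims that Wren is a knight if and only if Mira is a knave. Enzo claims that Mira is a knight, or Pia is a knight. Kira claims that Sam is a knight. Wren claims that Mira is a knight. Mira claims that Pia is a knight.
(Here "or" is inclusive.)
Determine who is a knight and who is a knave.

Sam is a knight, and the claim "it is not true that Bob is a knight" is indeed true.
As a knave, Pia's statement "Bob is a knight" should be false; it is.
As a knave, Bob's statement "Wren is a knight if and only if Mira is a knave" should be false; it is.
Enzo is a knave, and the claim "Mira is a knight, or Pia is a knight" is indeed false.
Since Kira is a knight, "Sam is a knight" needs to be true, which holds.
Wren is a knave; "Mira is a knight" is false, as required.
Mira (knave): "Pia is a knight" — false. ✓

Knights: Sam and Kira. Knaves: Pia, Bob, Enzo, Wren, and Mira.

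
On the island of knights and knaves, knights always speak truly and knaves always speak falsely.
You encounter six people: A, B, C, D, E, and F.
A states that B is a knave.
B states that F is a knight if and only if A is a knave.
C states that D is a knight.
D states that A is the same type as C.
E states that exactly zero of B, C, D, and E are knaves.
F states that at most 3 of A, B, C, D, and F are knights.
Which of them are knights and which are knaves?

A is a knight, B is a knave, C is a knave, D is a knave, E is a knave, and F is a knight.

A is a knight; "B is a knave" is True, as required.
B (knave): "F is a knight if and only if A is a knave" — false. ✓
C is a knave, so "D is a knight" must be false — and it is.
D (knave): "A is the same type as C" — false. ✓
E is a knave, and the claim "exactly zero of B, C, D, and E are knaves" is indeed false.
As a knight, F's statement "at most 3 of A, B, C, D, and F are knights" should be True; it is.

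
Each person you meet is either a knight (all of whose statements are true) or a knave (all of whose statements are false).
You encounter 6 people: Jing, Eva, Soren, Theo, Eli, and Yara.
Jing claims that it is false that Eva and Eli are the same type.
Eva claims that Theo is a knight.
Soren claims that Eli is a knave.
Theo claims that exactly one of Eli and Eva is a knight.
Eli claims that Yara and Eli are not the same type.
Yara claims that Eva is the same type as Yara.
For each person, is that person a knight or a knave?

Jing is a knight, Eva is a knight, Soren is a knight, Theo is a knight, Eli is a knave, and Yara is a knave.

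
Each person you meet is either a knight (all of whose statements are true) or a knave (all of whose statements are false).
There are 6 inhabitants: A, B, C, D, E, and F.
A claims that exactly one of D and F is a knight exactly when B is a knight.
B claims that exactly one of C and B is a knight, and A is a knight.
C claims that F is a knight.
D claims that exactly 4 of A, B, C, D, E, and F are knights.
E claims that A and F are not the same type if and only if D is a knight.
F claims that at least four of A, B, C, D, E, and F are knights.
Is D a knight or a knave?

D is a knave.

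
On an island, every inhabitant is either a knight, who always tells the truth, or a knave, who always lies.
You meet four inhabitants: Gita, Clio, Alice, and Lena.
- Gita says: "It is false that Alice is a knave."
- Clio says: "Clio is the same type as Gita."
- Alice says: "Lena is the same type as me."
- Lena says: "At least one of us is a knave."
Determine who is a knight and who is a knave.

Gita is a knight, Clio is a knave, Alice is a knight, and Lena is a knight.

Gita is a knight; "it is false that Alice is a knave" is true, as required.
Clio is a knave, and the claim "Clio is the same type as Gita" is indeed false.
Since Alice is a knight, "Lena is the same type as me" needs to be true, which holds.
As a knight, Lena's statement "at least one of us is a knave" should be true; it is.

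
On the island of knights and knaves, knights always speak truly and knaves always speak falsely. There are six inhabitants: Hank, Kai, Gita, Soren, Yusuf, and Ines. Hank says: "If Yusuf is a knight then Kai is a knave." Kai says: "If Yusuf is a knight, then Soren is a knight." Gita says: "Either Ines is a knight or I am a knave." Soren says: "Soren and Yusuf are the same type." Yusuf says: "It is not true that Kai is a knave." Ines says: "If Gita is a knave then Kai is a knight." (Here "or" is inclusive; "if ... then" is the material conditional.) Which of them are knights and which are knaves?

Since Hank is a knave, "if Yusuf is a knight then Kai is a knave" needs to be False, which holds.
Kai is a knight; "if Yusuf is a knight, then Soren is a knight" is true, as required.
Gita is a knight, and the claim "either Ines is a knight or I am a knave" is indeed true.
Since Soren is a knight, "Soren and Yusuf are the same type" needs to be true, which holds.
Yusuf is a knight; "it is not true that Kai is a knave" is true, as required.
Ines is a knight, and the claim "if Gita is a knave then Kai is a knight" is indeed true.

Knights: Kai, Gita, Soren, Yusuf, and Ines. Knaves: Hank.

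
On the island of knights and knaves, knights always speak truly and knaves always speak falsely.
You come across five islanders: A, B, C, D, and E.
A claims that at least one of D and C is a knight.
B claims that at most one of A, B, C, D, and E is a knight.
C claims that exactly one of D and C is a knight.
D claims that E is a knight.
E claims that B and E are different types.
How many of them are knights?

2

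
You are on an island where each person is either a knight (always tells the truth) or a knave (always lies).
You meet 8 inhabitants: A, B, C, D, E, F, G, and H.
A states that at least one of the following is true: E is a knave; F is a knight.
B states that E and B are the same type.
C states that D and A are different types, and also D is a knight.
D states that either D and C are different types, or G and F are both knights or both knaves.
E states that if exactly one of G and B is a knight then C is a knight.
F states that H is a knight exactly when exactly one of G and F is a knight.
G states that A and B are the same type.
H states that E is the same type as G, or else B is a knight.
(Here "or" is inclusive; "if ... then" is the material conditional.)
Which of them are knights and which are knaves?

A is a knave, B is a knight, C is a knight, D is a knight, E is a knight, F is a knave, G is a knave, and H is a knight.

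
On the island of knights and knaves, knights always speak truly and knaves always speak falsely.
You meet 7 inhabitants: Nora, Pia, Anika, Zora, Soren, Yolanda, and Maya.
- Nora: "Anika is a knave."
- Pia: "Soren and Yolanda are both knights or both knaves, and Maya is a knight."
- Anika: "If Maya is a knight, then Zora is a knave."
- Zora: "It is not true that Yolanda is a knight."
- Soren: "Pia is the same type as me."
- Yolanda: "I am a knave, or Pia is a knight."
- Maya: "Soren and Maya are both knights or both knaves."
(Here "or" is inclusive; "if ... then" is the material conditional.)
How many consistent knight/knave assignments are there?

Consistent assignments:
  Nora=knave, Pia=knight, Anika=knight, Zora=knave, Soren=knight, Yolanda=knight, Maya=knight

1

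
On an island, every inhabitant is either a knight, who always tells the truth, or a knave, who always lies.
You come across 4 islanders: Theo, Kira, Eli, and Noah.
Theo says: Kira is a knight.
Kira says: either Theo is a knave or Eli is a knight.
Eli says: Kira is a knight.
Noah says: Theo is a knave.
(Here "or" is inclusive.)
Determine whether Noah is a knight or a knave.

Noah is a knave.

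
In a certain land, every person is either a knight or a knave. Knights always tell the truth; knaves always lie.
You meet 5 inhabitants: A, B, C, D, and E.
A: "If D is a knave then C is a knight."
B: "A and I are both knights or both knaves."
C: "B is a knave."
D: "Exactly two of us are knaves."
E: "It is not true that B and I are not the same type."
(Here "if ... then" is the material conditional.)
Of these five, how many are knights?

3

The unique consistent assignment is A=knight, B=knight, C=knave, D=knight, E=knave.
That has 3 knights.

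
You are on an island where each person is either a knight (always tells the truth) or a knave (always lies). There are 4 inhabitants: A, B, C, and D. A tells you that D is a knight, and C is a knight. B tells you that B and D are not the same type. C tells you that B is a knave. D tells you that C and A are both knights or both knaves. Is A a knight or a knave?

A is a knave.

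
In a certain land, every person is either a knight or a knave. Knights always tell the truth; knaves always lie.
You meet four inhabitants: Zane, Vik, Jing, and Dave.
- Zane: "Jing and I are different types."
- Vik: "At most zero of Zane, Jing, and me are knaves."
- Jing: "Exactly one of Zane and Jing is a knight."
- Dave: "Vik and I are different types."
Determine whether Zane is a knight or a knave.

Zane is a knave.

Consistent assignments: {Zane=knave, Vik=knave, Jing=knave, Dave=knight}; {Zane=knave, Vik=knave, Jing=knave, Dave=knave}
In every consistent assignment, Zane is a knave.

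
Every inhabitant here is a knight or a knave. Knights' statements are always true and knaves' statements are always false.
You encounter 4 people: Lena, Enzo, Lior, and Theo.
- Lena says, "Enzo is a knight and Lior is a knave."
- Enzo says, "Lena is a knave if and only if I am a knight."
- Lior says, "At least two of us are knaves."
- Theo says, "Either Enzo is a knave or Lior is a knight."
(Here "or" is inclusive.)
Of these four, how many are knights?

The unique consistent assignment is Lena=knave, Enzo=knave, Lior=knight, Theo=knight.
That has 2 knights.

2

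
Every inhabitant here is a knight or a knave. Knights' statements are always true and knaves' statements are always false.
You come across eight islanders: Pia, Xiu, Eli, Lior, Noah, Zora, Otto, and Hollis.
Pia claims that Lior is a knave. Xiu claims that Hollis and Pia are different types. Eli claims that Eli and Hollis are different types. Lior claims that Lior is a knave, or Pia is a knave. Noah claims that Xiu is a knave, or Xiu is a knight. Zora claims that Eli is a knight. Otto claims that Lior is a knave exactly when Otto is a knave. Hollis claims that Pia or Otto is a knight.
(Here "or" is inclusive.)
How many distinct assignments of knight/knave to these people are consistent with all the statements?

2

Consistent assignments:
  Pia=knave, Xiu=knave, Eli=knight, Lior=knight, Noah=knight, Zora=knight, Otto=knave, Hollis=knave
  Pia=knave, Xiu=knave, Eli=knave, Lior=knight, Noah=knight, Zora=knave, Otto=knave, Hollis=knave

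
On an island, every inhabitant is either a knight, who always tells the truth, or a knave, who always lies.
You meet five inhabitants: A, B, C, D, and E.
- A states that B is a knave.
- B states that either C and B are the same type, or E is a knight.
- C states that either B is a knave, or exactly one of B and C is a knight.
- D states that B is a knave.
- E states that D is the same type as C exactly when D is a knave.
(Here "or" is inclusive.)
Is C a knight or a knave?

C is a knight.

Consistent assignments: {A=knight, B=knave, C=knight, D=knight, E=knave}
In every consistent assignment, C is a knight.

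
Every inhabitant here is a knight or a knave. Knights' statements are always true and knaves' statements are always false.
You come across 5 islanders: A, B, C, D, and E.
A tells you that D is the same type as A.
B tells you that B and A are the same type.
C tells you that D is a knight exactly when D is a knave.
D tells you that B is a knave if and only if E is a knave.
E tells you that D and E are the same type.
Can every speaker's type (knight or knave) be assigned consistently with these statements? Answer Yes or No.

Yes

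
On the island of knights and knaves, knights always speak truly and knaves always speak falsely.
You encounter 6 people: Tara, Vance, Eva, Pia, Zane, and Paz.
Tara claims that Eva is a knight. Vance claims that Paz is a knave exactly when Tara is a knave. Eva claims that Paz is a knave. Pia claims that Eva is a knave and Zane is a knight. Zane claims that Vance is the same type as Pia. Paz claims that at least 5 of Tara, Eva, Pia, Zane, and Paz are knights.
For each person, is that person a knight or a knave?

Tara is a knight, and the claim "Eva is a knight" is indeed True.
Since Vance is a knave, "Paz is a knave exactly when Tara is a knave" needs to be false, which holds.
Since Eva is a knight, "Paz is a knave" needs to be True, which holds.
Pia is a knave, so "Eva is a knave and Zane is a knight" must be false — and it is.
Zane is a knight, so "Vance is the same type as Pia" must be True — and it is.
Paz is a knave; "at least 5 of Tara, Eva, Pia, Zane, and Paz are knights" is false, as required.

Tara is a knight, Vance is a knave, Eva is a knight, Pia is a knave, Zane is a knight, and Paz is a knave.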